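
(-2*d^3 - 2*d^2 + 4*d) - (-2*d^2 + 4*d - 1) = 1 - 2*d^3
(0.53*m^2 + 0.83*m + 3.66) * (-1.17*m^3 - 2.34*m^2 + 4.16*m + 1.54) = -0.6201*m^5 - 2.2113*m^4 - 4.0196*m^3 - 4.2954*m^2 + 16.5038*m + 5.6364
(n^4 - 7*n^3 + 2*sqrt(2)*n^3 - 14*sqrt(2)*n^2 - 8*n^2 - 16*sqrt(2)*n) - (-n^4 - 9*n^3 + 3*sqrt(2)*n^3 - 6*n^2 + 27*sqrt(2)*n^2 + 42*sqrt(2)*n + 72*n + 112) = 2*n^4 - sqrt(2)*n^3 + 2*n^3 - 41*sqrt(2)*n^2 - 2*n^2 - 58*sqrt(2)*n - 72*n - 112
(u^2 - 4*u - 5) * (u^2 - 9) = u^4 - 4*u^3 - 14*u^2 + 36*u + 45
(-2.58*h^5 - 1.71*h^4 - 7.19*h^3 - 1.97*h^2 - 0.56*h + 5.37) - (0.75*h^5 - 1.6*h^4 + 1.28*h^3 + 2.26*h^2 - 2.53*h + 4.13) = -3.33*h^5 - 0.11*h^4 - 8.47*h^3 - 4.23*h^2 + 1.97*h + 1.24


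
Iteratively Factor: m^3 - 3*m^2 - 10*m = (m + 2)*(m^2 - 5*m) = (m - 5)*(m + 2)*(m)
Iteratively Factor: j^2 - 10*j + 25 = (j - 5)*(j - 5)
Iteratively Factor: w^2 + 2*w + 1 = (w + 1)*(w + 1)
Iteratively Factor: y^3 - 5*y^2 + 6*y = (y - 2)*(y^2 - 3*y) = (y - 3)*(y - 2)*(y)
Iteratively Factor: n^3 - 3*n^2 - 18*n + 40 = (n + 4)*(n^2 - 7*n + 10) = (n - 2)*(n + 4)*(n - 5)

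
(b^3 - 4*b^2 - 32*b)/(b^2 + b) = (b^2 - 4*b - 32)/(b + 1)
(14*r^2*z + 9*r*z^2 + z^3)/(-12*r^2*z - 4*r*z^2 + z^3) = (7*r + z)/(-6*r + z)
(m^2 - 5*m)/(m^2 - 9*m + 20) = m/(m - 4)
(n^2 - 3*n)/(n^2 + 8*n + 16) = n*(n - 3)/(n^2 + 8*n + 16)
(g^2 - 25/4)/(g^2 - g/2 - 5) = (g + 5/2)/(g + 2)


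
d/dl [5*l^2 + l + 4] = 10*l + 1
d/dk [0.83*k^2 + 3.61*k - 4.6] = 1.66*k + 3.61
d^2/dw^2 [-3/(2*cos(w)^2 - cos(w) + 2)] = 3*(-16*sin(w)^4 - 7*sin(w)^2 - 19*cos(w)/2 + 3*cos(3*w)/2 + 17)/(2*sin(w)^2 + cos(w) - 4)^3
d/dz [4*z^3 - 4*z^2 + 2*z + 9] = 12*z^2 - 8*z + 2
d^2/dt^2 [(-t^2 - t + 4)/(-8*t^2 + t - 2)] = 12*(12*t^3 - 136*t^2 + 8*t + 11)/(512*t^6 - 192*t^5 + 408*t^4 - 97*t^3 + 102*t^2 - 12*t + 8)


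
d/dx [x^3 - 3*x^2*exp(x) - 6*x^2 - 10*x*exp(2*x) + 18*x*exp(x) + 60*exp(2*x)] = -3*x^2*exp(x) + 3*x^2 - 20*x*exp(2*x) + 12*x*exp(x) - 12*x + 110*exp(2*x) + 18*exp(x)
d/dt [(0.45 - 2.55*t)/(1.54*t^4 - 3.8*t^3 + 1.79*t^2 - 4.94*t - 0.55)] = (11.781*t^4 - 22.152*t^3 + 9.6945*t^2 - 1.611*t + 3.6255)/(2.3716*t^8 - 11.704*t^7 + 19.9532*t^6 - 28.8192*t^5 + 39.0541*t^4 - 13.5052*t^3 + 22.4346*t^2 + 5.434*t + 0.3025)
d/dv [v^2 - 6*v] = 2*v - 6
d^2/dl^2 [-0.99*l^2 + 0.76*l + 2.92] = -1.98000000000000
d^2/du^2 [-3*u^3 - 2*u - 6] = -18*u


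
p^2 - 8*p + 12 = (p - 6)*(p - 2)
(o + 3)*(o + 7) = o^2 + 10*o + 21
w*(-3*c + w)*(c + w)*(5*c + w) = -15*c^3*w - 13*c^2*w^2 + 3*c*w^3 + w^4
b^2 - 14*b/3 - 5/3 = (b - 5)*(b + 1/3)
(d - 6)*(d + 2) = d^2 - 4*d - 12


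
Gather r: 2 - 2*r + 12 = 14 - 2*r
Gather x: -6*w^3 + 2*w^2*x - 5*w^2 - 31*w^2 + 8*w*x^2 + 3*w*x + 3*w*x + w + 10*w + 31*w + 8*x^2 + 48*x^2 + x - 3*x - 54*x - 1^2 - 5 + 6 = -6*w^3 - 36*w^2 + 42*w + x^2*(8*w + 56) + x*(2*w^2 + 6*w - 56)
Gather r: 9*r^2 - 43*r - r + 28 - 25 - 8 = 9*r^2 - 44*r - 5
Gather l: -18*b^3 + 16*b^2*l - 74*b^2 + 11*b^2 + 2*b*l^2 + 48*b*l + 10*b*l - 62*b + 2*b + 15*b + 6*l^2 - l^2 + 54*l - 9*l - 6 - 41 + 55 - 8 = -18*b^3 - 63*b^2 - 45*b + l^2*(2*b + 5) + l*(16*b^2 + 58*b + 45)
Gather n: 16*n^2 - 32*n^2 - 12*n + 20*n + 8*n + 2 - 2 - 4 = -16*n^2 + 16*n - 4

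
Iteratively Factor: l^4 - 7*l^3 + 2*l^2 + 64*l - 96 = (l - 4)*(l^3 - 3*l^2 - 10*l + 24) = (l - 4)^2*(l^2 + l - 6) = (l - 4)^2*(l + 3)*(l - 2)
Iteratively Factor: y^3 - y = (y)*(y^2 - 1) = y*(y + 1)*(y - 1)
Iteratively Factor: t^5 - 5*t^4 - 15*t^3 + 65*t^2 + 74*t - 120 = (t - 5)*(t^4 - 15*t^2 - 10*t + 24) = (t - 5)*(t + 3)*(t^3 - 3*t^2 - 6*t + 8) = (t - 5)*(t - 4)*(t + 3)*(t^2 + t - 2) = (t - 5)*(t - 4)*(t - 1)*(t + 3)*(t + 2)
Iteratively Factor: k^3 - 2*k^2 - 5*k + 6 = (k - 3)*(k^2 + k - 2) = (k - 3)*(k + 2)*(k - 1)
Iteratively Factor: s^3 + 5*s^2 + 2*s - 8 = (s + 4)*(s^2 + s - 2) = (s + 2)*(s + 4)*(s - 1)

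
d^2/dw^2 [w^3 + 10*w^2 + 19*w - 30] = 6*w + 20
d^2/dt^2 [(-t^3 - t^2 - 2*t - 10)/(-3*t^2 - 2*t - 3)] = 2*(7*t^3 + 261*t^2 + 153*t - 53)/(27*t^6 + 54*t^5 + 117*t^4 + 116*t^3 + 117*t^2 + 54*t + 27)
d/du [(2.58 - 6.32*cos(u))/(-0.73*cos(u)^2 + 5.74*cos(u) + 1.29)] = (4.6136*cos(u)^2 - 3.7668*cos(u) + 22.962)*sin(u)/(0.5329*cos(u)^4 - 8.3804*cos(u)^3 + 31.0642*cos(u)^2 + 14.8092*cos(u) + 1.6641)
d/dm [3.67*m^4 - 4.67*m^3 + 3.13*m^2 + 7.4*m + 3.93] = 14.68*m^3 - 14.01*m^2 + 6.26*m + 7.4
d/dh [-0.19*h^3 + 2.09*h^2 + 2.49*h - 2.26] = -0.57*h^2 + 4.18*h + 2.49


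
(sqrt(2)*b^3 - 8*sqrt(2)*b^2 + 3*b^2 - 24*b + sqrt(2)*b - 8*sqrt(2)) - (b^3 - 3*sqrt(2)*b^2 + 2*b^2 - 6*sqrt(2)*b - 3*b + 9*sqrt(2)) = -b^3 + sqrt(2)*b^3 - 5*sqrt(2)*b^2 + b^2 - 21*b + 7*sqrt(2)*b - 17*sqrt(2)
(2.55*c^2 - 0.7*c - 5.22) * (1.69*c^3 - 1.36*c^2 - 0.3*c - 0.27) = 4.3095*c^5 - 4.651*c^4 - 8.6348*c^3 + 6.6207*c^2 + 1.755*c + 1.4094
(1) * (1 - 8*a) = 1 - 8*a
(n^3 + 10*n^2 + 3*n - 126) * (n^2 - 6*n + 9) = n^5 + 4*n^4 - 48*n^3 - 54*n^2 + 783*n - 1134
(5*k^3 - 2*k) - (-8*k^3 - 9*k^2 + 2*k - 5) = 13*k^3 + 9*k^2 - 4*k + 5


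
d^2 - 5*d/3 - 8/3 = (d - 8/3)*(d + 1)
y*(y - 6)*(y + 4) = y^3 - 2*y^2 - 24*y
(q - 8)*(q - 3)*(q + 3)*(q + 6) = q^4 - 2*q^3 - 57*q^2 + 18*q + 432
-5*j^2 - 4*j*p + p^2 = (-5*j + p)*(j + p)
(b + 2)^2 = b^2 + 4*b + 4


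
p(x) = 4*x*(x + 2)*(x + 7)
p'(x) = 4*x*(x + 2) + 4*x*(x + 7) + 4*(x + 2)*(x + 7)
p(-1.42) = -18.38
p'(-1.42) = -22.04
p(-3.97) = 94.79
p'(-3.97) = -40.71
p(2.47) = 418.23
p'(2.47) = 307.05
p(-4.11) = 100.25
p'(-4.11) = -37.21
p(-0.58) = -21.15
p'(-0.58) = 18.28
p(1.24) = 132.42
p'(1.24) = 163.73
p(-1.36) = -19.64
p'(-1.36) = -19.72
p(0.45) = 32.85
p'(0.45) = 90.83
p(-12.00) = -2400.00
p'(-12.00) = 920.00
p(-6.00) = 96.00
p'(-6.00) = 56.00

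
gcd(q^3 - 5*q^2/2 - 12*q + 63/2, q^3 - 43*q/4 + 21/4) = q^2 + q/2 - 21/2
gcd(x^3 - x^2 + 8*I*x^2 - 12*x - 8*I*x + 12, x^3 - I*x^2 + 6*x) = x + 2*I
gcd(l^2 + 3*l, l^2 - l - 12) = l + 3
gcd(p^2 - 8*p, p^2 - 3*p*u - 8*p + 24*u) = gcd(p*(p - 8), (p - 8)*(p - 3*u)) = p - 8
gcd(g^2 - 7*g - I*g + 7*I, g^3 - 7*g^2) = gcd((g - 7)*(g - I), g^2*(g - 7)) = g - 7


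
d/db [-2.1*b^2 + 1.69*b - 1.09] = 1.69 - 4.2*b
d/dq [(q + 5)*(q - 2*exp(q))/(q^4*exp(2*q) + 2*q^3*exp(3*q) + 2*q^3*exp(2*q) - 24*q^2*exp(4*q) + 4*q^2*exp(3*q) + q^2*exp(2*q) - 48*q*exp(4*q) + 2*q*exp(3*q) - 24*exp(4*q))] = (-2*(q + 5)*(q - 2*exp(q))*(q^4 + 3*q^3*exp(q) + 4*q^3 - 48*q^2*exp(2*q) + 9*q^2*exp(q) + 4*q^2 - 120*q*exp(2*q) + 7*q*exp(q) + q - 72*exp(2*q) + exp(q)) + (q - (q + 5)*(2*exp(q) - 1) - 2*exp(q))*(q^4 + 2*q^3*exp(q) + 2*q^3 - 24*q^2*exp(2*q) + 4*q^2*exp(q) + q^2 - 48*q*exp(2*q) + 2*q*exp(q) - 24*exp(2*q)))*exp(-2*q)/(q^4 + 2*q^3*exp(q) + 2*q^3 - 24*q^2*exp(2*q) + 4*q^2*exp(q) + q^2 - 48*q*exp(2*q) + 2*q*exp(q) - 24*exp(2*q))^2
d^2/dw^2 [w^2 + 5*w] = 2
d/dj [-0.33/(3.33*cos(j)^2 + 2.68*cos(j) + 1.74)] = -(2.1978*cos(j) + 0.8844)*sin(j)/(3.33*cos(j)^2 + 2.68*cos(j) + 1.74)^2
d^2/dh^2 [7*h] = 0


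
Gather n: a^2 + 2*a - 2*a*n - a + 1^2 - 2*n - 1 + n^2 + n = a^2 + a + n^2 + n*(-2*a - 1)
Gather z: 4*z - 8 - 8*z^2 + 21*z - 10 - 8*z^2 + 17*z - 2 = -16*z^2 + 42*z - 20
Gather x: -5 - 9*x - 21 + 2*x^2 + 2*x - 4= 2*x^2 - 7*x - 30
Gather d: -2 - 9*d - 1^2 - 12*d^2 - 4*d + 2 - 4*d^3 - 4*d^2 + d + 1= -4*d^3 - 16*d^2 - 12*d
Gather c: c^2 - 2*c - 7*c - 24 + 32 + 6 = c^2 - 9*c + 14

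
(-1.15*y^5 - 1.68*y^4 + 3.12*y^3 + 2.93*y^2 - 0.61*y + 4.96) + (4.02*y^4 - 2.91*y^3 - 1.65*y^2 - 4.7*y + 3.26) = -1.15*y^5 + 2.34*y^4 + 0.21*y^3 + 1.28*y^2 - 5.31*y + 8.22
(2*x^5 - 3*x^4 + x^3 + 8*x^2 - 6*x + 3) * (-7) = -14*x^5 + 21*x^4 - 7*x^3 - 56*x^2 + 42*x - 21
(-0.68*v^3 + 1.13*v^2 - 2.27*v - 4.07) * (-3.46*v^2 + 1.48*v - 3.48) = 2.3528*v^5 - 4.9162*v^4 + 11.893*v^3 + 6.7902*v^2 + 1.876*v + 14.1636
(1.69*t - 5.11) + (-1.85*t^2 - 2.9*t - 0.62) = -1.85*t^2 - 1.21*t - 5.73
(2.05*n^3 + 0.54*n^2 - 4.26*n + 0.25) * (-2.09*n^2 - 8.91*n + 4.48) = -4.2845*n^5 - 19.3941*n^4 + 13.276*n^3 + 39.8533*n^2 - 21.3123*n + 1.12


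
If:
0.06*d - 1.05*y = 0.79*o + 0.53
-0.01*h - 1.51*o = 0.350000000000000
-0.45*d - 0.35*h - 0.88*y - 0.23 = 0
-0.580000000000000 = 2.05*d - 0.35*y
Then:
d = -0.34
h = 0.65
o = -0.24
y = -0.35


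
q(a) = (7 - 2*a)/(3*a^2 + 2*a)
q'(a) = (7 - 2*a)*(-6*a - 2)/(3*a^2 + 2*a)^2 - 2/(3*a^2 + 2*a)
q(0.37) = 5.44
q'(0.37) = -21.69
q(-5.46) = 0.23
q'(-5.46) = 0.06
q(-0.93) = 12.06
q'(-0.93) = 56.04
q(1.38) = 0.50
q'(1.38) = -0.84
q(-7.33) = 0.15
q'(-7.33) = 0.03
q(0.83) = 1.43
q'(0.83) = -3.22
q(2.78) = 0.05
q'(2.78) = -0.10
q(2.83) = 0.05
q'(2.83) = -0.10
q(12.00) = -0.04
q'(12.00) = 0.00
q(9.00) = -0.04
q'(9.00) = 0.00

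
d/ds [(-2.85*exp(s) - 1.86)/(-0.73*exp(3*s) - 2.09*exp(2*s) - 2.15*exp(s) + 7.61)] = (-(2.85*exp(s) + 1.86)*(2.19*exp(2*s) + 4.18*exp(s) + 2.15) + 2.0805*exp(3*s) + 5.9565*exp(2*s) + 6.1275*exp(s) - 21.6885)*exp(s)/(0.73*exp(3*s) + 2.09*exp(2*s) + 2.15*exp(s) - 7.61)^2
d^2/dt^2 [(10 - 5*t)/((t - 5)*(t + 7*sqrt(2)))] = 10*((2 - t)*(t - 5)^2 + (2 - t)*(t - 5)*(t + 7*sqrt(2)) + (2 - t)*(t + 7*sqrt(2))^2 + (t - 5)^2*(t + 7*sqrt(2)) + (t - 5)*(t + 7*sqrt(2))^2)/((t - 5)^3*(t + 7*sqrt(2))^3)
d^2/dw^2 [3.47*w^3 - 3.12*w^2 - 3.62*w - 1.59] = 20.82*w - 6.24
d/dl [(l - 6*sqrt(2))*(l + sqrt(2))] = 2*l - 5*sqrt(2)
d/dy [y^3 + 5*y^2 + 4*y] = 3*y^2 + 10*y + 4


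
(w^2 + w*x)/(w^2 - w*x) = (w + x)/(w - x)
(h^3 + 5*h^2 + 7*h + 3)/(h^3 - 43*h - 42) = (h^2 + 4*h + 3)/(h^2 - h - 42)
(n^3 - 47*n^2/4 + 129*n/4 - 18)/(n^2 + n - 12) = (n^2 - 35*n/4 + 6)/(n + 4)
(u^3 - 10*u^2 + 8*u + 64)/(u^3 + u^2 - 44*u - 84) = (u^2 - 12*u + 32)/(u^2 - u - 42)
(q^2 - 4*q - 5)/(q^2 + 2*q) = (q^2 - 4*q - 5)/(q*(q + 2))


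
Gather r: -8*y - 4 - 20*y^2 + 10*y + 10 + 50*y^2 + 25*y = 30*y^2 + 27*y + 6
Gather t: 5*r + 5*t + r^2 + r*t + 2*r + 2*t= r^2 + 7*r + t*(r + 7)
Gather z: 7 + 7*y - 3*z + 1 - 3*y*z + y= 8*y + z*(-3*y - 3) + 8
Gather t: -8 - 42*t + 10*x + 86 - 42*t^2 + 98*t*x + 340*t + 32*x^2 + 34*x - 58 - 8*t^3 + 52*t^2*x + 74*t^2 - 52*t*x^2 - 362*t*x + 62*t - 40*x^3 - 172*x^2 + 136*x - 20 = -8*t^3 + t^2*(52*x + 32) + t*(-52*x^2 - 264*x + 360) - 40*x^3 - 140*x^2 + 180*x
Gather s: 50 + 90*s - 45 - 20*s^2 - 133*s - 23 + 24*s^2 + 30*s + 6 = 4*s^2 - 13*s - 12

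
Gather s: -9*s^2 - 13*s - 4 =-9*s^2 - 13*s - 4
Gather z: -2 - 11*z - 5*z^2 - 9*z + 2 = -5*z^2 - 20*z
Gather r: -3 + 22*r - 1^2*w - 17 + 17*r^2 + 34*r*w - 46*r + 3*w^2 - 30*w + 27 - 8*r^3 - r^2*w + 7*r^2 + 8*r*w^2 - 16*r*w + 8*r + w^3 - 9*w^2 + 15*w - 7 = -8*r^3 + r^2*(24 - w) + r*(8*w^2 + 18*w - 16) + w^3 - 6*w^2 - 16*w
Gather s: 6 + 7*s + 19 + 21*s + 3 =28*s + 28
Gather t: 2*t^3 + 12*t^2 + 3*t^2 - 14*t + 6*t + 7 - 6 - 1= 2*t^3 + 15*t^2 - 8*t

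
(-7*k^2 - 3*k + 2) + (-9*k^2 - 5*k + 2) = -16*k^2 - 8*k + 4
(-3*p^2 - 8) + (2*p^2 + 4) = -p^2 - 4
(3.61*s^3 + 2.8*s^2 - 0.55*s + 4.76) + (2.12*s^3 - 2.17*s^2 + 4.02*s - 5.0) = 5.73*s^3 + 0.63*s^2 + 3.47*s - 0.24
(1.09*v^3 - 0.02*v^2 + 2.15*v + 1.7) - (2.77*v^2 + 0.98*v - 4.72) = 1.09*v^3 - 2.79*v^2 + 1.17*v + 6.42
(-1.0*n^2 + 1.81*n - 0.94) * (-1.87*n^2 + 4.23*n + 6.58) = 1.87*n^4 - 7.6147*n^3 + 2.8341*n^2 + 7.9336*n - 6.1852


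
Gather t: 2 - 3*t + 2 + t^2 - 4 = t^2 - 3*t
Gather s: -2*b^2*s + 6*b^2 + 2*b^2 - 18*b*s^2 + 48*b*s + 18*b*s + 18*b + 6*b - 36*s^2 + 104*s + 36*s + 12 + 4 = 8*b^2 + 24*b + s^2*(-18*b - 36) + s*(-2*b^2 + 66*b + 140) + 16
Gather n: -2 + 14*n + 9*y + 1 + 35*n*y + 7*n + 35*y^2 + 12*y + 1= n*(35*y + 21) + 35*y^2 + 21*y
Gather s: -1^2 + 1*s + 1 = s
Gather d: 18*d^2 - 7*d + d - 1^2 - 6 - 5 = 18*d^2 - 6*d - 12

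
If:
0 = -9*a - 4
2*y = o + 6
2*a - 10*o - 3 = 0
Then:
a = -4/9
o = -7/18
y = 101/36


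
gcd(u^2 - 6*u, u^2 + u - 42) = u - 6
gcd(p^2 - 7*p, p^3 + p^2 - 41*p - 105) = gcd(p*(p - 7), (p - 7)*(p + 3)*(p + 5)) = p - 7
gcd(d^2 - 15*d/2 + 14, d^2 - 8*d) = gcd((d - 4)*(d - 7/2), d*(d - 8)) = 1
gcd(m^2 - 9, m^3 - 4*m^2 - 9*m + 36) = m^2 - 9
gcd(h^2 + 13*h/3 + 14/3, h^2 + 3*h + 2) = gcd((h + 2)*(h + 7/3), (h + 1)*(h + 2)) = h + 2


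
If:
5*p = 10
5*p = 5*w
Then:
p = 2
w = 2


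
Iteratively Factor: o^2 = (o)*(o)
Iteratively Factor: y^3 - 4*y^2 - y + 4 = (y - 4)*(y^2 - 1) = (y - 4)*(y + 1)*(y - 1)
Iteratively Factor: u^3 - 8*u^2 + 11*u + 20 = (u - 4)*(u^2 - 4*u - 5) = (u - 4)*(u + 1)*(u - 5)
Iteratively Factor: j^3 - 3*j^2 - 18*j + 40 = (j + 4)*(j^2 - 7*j + 10) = (j - 2)*(j + 4)*(j - 5)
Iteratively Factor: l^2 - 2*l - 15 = (l - 5)*(l + 3)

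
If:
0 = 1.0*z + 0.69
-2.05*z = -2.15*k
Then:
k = -0.66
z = -0.69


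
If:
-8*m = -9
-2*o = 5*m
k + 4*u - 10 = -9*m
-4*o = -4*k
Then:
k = -45/16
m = 9/8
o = -45/16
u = 43/64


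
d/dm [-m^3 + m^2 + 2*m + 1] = -3*m^2 + 2*m + 2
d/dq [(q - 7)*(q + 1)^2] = (q + 1)*(3*q - 13)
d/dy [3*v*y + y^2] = 3*v + 2*y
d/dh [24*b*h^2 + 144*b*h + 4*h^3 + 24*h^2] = 48*b*h + 144*b + 12*h^2 + 48*h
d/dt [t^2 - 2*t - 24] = 2*t - 2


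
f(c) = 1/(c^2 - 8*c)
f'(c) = (8 - 2*c)/(c^2 - 8*c)^2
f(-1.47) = 0.07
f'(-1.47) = 0.06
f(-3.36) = 0.03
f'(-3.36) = 0.01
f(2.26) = -0.08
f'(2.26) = 0.02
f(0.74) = -0.19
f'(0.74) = 0.23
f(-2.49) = 0.04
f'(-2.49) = 0.02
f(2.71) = -0.07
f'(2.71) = 0.01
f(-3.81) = 0.02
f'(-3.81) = 0.01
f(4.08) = -0.06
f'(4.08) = -0.00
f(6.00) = -0.08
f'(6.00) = -0.03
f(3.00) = -0.07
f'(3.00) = 0.01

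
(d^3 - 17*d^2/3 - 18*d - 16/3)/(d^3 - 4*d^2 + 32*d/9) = 3*(3*d^3 - 17*d^2 - 54*d - 16)/(d*(9*d^2 - 36*d + 32))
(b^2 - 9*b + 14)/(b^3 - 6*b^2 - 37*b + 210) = (b - 2)/(b^2 + b - 30)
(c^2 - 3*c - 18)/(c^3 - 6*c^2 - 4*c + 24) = (c + 3)/(c^2 - 4)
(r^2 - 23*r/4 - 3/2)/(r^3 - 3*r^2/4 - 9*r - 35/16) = 4*(r - 6)/(4*r^2 - 4*r - 35)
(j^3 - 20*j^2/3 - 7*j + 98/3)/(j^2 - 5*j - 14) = (3*j^2 + j - 14)/(3*(j + 2))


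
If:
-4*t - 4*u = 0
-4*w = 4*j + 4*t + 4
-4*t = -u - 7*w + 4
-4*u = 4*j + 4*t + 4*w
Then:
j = 1/7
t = -1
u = 1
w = -1/7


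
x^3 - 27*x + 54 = (x - 3)^2*(x + 6)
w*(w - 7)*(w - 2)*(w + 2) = w^4 - 7*w^3 - 4*w^2 + 28*w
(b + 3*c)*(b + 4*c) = b^2 + 7*b*c + 12*c^2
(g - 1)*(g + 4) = g^2 + 3*g - 4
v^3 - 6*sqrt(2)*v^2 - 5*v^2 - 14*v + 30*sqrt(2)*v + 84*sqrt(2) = (v - 7)*(v + 2)*(v - 6*sqrt(2))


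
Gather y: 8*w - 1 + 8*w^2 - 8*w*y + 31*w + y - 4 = 8*w^2 + 39*w + y*(1 - 8*w) - 5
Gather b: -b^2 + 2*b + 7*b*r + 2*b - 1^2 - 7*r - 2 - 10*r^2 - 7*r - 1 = -b^2 + b*(7*r + 4) - 10*r^2 - 14*r - 4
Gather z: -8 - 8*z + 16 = 8 - 8*z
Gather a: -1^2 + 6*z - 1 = 6*z - 2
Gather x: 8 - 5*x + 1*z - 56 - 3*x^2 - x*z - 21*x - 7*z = -3*x^2 + x*(-z - 26) - 6*z - 48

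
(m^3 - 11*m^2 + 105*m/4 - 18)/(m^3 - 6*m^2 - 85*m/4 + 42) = (2*m - 3)/(2*m + 7)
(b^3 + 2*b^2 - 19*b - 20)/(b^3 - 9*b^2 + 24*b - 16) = (b^2 + 6*b + 5)/(b^2 - 5*b + 4)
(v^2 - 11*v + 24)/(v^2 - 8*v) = (v - 3)/v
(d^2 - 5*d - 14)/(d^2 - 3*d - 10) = (d - 7)/(d - 5)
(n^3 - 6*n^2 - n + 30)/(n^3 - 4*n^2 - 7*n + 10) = (n - 3)/(n - 1)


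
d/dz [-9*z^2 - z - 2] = -18*z - 1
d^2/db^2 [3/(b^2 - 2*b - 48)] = 6*(b^2 - 2*b - 4*(b - 1)^2 - 48)/(-b^2 + 2*b + 48)^3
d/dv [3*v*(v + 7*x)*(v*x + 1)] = 9*v^2*x + 42*v*x^2 + 6*v + 21*x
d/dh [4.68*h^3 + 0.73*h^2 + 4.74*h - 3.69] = 14.04*h^2 + 1.46*h + 4.74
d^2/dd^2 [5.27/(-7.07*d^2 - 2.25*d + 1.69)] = (526.840846*d^2 + 167.66505*d - 5.27*(14.14*d + 2.25)*(28.28*d + 4.5) - 125.935082)/(7.07*d^2 + 2.25*d - 1.69)^3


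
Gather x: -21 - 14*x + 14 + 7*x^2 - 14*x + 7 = 7*x^2 - 28*x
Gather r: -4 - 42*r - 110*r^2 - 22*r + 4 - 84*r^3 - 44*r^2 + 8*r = -84*r^3 - 154*r^2 - 56*r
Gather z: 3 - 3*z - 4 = -3*z - 1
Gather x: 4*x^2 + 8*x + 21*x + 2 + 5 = 4*x^2 + 29*x + 7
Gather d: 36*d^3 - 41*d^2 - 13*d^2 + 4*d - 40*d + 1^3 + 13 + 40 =36*d^3 - 54*d^2 - 36*d + 54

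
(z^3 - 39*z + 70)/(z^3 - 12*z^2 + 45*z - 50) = (z + 7)/(z - 5)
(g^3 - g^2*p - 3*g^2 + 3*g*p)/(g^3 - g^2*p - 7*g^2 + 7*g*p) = (g - 3)/(g - 7)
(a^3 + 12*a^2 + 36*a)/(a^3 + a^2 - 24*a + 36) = a*(a + 6)/(a^2 - 5*a + 6)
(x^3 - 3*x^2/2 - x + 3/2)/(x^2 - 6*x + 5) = (2*x^2 - x - 3)/(2*(x - 5))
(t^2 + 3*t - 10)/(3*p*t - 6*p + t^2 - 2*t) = (t + 5)/(3*p + t)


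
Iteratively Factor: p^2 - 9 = (p + 3)*(p - 3)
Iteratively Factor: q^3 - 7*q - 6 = (q - 3)*(q^2 + 3*q + 2) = (q - 3)*(q + 2)*(q + 1)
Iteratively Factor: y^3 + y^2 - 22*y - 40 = (y + 2)*(y^2 - y - 20) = (y - 5)*(y + 2)*(y + 4)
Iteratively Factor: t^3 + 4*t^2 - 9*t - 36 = (t - 3)*(t^2 + 7*t + 12) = (t - 3)*(t + 3)*(t + 4)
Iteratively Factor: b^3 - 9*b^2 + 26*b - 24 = (b - 3)*(b^2 - 6*b + 8) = (b - 4)*(b - 3)*(b - 2)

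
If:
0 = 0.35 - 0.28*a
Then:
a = 1.25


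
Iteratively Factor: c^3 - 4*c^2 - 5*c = (c - 5)*(c^2 + c) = c*(c - 5)*(c + 1)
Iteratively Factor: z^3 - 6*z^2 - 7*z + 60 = (z - 5)*(z^2 - z - 12) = (z - 5)*(z + 3)*(z - 4)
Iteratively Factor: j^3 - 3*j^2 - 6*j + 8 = (j - 1)*(j^2 - 2*j - 8) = (j - 4)*(j - 1)*(j + 2)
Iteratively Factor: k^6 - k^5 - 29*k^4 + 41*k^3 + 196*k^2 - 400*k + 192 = (k - 1)*(k^5 - 29*k^3 + 12*k^2 + 208*k - 192) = (k - 3)*(k - 1)*(k^4 + 3*k^3 - 20*k^2 - 48*k + 64) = (k - 3)*(k - 1)*(k + 4)*(k^3 - k^2 - 16*k + 16) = (k - 3)*(k - 1)*(k + 4)^2*(k^2 - 5*k + 4) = (k - 4)*(k - 3)*(k - 1)*(k + 4)^2*(k - 1)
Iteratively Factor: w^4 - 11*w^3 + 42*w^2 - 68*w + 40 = (w - 2)*(w^3 - 9*w^2 + 24*w - 20) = (w - 2)^2*(w^2 - 7*w + 10) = (w - 5)*(w - 2)^2*(w - 2)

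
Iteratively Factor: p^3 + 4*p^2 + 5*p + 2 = (p + 1)*(p^2 + 3*p + 2) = (p + 1)^2*(p + 2)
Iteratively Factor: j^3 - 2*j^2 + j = (j)*(j^2 - 2*j + 1) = j*(j - 1)*(j - 1)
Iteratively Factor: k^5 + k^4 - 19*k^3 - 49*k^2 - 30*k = (k + 2)*(k^4 - k^3 - 17*k^2 - 15*k) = k*(k + 2)*(k^3 - k^2 - 17*k - 15) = k*(k + 2)*(k + 3)*(k^2 - 4*k - 5) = k*(k - 5)*(k + 2)*(k + 3)*(k + 1)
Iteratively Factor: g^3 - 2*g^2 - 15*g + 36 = (g + 4)*(g^2 - 6*g + 9) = (g - 3)*(g + 4)*(g - 3)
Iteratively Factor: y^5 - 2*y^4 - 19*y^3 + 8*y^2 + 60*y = (y - 5)*(y^4 + 3*y^3 - 4*y^2 - 12*y) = y*(y - 5)*(y^3 + 3*y^2 - 4*y - 12) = y*(y - 5)*(y - 2)*(y^2 + 5*y + 6) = y*(y - 5)*(y - 2)*(y + 3)*(y + 2)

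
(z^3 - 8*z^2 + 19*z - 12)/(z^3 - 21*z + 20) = (z - 3)/(z + 5)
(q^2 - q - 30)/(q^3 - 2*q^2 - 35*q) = (q - 6)/(q*(q - 7))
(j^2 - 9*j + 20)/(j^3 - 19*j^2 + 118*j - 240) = (j - 4)/(j^2 - 14*j + 48)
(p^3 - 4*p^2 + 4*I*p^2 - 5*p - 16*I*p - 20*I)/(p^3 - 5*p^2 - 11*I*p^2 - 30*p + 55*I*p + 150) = (p^2 + p*(1 + 4*I) + 4*I)/(p^2 - 11*I*p - 30)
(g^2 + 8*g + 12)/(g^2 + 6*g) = (g + 2)/g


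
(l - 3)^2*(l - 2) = l^3 - 8*l^2 + 21*l - 18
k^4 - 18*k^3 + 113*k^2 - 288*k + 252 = (k - 7)*(k - 6)*(k - 3)*(k - 2)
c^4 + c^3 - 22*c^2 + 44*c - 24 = (c - 2)^2*(c - 1)*(c + 6)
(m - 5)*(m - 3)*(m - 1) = m^3 - 9*m^2 + 23*m - 15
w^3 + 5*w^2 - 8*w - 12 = (w - 2)*(w + 1)*(w + 6)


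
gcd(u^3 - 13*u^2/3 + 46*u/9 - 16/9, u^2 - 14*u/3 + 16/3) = u - 8/3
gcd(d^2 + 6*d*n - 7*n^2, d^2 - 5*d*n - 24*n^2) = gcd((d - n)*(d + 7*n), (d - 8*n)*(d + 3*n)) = 1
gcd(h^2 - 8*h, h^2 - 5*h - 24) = h - 8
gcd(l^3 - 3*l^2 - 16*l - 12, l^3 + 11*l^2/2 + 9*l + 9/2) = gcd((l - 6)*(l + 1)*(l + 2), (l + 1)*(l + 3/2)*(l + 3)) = l + 1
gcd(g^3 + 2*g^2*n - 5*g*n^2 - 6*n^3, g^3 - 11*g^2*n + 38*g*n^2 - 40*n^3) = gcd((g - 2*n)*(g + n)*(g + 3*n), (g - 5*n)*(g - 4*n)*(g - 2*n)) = g - 2*n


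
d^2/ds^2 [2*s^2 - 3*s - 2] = 4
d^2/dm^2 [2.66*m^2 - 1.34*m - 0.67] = 5.32000000000000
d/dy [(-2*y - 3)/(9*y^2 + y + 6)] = (-18*y^2 - 2*y + (2*y + 3)*(18*y + 1) - 12)/(9*y^2 + y + 6)^2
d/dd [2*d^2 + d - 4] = 4*d + 1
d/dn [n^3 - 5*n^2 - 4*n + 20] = 3*n^2 - 10*n - 4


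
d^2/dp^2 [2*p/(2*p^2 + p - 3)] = 4*(p*(4*p + 1)^2 - (6*p + 1)*(2*p^2 + p - 3))/(2*p^2 + p - 3)^3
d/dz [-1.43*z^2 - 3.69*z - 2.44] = -2.86*z - 3.69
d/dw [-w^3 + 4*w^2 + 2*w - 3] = -3*w^2 + 8*w + 2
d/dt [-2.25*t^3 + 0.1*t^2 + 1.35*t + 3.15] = -6.75*t^2 + 0.2*t + 1.35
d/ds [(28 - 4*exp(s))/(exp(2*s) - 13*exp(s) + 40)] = 4*((exp(s) - 7)*(2*exp(s) - 13) - exp(2*s) + 13*exp(s) - 40)*exp(s)/(exp(2*s) - 13*exp(s) + 40)^2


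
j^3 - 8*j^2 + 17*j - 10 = (j - 5)*(j - 2)*(j - 1)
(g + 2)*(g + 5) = g^2 + 7*g + 10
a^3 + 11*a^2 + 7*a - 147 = (a - 3)*(a + 7)^2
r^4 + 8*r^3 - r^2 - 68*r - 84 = (r - 3)*(r + 2)^2*(r + 7)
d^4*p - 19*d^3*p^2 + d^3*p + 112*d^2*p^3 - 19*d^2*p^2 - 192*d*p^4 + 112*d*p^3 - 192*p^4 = (d - 8*p)^2*(d - 3*p)*(d*p + p)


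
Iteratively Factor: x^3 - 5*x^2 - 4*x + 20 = (x - 5)*(x^2 - 4) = (x - 5)*(x + 2)*(x - 2)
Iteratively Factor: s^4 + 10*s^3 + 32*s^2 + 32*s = (s + 2)*(s^3 + 8*s^2 + 16*s) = s*(s + 2)*(s^2 + 8*s + 16) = s*(s + 2)*(s + 4)*(s + 4)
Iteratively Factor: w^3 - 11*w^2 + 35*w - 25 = (w - 5)*(w^2 - 6*w + 5) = (w - 5)^2*(w - 1)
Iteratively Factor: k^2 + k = (k + 1)*(k)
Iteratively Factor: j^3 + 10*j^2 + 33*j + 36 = (j + 3)*(j^2 + 7*j + 12) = (j + 3)^2*(j + 4)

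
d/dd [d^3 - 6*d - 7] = 3*d^2 - 6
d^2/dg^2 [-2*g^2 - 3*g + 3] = -4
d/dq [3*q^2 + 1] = 6*q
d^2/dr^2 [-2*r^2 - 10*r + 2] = -4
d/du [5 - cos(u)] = sin(u)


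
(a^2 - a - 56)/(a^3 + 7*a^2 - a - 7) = (a - 8)/(a^2 - 1)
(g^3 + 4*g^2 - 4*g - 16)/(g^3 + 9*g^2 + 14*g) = (g^2 + 2*g - 8)/(g*(g + 7))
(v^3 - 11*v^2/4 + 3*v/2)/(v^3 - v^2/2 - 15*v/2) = (-4*v^2 + 11*v - 6)/(2*(-2*v^2 + v + 15))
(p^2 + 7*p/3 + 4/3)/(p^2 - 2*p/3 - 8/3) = (p + 1)/(p - 2)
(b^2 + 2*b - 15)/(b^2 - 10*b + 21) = (b + 5)/(b - 7)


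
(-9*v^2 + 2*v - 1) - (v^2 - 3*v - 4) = -10*v^2 + 5*v + 3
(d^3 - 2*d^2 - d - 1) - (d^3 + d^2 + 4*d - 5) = -3*d^2 - 5*d + 4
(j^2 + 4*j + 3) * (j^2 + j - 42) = j^4 + 5*j^3 - 35*j^2 - 165*j - 126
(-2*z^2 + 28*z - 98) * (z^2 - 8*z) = -2*z^4 + 44*z^3 - 322*z^2 + 784*z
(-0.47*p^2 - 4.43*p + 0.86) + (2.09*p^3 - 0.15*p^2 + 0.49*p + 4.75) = 2.09*p^3 - 0.62*p^2 - 3.94*p + 5.61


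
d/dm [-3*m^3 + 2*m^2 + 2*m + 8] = -9*m^2 + 4*m + 2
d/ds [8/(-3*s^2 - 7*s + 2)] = 8*(6*s + 7)/(3*s^2 + 7*s - 2)^2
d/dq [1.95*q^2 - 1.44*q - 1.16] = 3.9*q - 1.44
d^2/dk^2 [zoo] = 0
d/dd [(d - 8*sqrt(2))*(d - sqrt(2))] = 2*d - 9*sqrt(2)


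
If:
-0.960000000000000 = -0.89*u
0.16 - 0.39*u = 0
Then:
No Solution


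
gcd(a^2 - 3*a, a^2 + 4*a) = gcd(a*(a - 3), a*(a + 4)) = a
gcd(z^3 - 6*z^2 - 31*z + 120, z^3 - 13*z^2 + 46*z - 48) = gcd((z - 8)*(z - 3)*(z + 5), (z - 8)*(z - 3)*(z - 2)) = z^2 - 11*z + 24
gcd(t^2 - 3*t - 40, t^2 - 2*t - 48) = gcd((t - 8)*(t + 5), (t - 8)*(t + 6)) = t - 8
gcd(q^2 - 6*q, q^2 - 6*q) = q^2 - 6*q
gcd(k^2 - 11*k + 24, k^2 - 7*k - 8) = k - 8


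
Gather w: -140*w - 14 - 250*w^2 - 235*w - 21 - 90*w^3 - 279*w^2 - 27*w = -90*w^3 - 529*w^2 - 402*w - 35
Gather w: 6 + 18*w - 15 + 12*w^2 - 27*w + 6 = 12*w^2 - 9*w - 3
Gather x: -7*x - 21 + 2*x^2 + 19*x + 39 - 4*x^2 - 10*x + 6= -2*x^2 + 2*x + 24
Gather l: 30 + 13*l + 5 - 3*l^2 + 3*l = -3*l^2 + 16*l + 35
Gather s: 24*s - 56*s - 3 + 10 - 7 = -32*s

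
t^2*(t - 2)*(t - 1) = t^4 - 3*t^3 + 2*t^2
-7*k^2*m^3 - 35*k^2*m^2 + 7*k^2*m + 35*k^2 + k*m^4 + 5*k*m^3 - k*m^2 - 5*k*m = (-7*k + m)*(m - 1)*(m + 5)*(k*m + k)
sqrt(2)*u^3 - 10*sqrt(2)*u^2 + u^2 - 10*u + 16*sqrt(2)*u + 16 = (u - 8)*(u - 2)*(sqrt(2)*u + 1)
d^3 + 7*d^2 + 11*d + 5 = (d + 1)^2*(d + 5)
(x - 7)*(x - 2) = x^2 - 9*x + 14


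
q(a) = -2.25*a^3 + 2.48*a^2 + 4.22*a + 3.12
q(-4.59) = 253.58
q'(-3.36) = -88.65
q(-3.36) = 102.29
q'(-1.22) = -11.88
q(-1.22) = 5.75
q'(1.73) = -7.40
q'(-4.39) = -147.64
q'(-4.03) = -125.39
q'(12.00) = -908.26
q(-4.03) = 173.66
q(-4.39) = 222.75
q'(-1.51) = -18.66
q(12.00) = -3477.12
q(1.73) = 6.19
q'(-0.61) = -1.32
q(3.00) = -22.65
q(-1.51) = 10.15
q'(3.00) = -41.65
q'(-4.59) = -160.76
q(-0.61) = 1.98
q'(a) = -6.75*a^2 + 4.96*a + 4.22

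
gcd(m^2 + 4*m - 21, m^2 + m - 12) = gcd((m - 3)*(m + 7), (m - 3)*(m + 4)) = m - 3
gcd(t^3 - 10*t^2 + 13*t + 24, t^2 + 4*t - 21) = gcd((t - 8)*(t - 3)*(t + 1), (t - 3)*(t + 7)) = t - 3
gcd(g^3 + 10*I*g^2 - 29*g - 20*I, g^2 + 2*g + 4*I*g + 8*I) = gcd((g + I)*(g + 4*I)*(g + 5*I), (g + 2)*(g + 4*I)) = g + 4*I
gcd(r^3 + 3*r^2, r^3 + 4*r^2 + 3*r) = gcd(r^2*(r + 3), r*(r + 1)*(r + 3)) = r^2 + 3*r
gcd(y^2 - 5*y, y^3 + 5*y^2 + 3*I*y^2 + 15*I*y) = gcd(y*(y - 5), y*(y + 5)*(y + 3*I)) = y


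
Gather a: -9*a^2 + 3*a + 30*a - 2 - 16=-9*a^2 + 33*a - 18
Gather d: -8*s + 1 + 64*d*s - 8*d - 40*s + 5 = d*(64*s - 8) - 48*s + 6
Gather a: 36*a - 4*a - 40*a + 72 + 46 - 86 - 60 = -8*a - 28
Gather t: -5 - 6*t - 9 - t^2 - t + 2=-t^2 - 7*t - 12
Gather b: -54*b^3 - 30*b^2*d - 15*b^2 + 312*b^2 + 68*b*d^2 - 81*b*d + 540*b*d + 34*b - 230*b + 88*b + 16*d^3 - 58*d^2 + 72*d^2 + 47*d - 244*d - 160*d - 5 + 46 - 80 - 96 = -54*b^3 + b^2*(297 - 30*d) + b*(68*d^2 + 459*d - 108) + 16*d^3 + 14*d^2 - 357*d - 135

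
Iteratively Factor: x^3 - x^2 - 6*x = (x + 2)*(x^2 - 3*x) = x*(x + 2)*(x - 3)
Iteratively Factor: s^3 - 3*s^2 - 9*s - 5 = (s + 1)*(s^2 - 4*s - 5) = (s - 5)*(s + 1)*(s + 1)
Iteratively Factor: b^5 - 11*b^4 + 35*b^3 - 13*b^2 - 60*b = (b + 1)*(b^4 - 12*b^3 + 47*b^2 - 60*b) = (b - 4)*(b + 1)*(b^3 - 8*b^2 + 15*b) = (b - 4)*(b - 3)*(b + 1)*(b^2 - 5*b) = (b - 5)*(b - 4)*(b - 3)*(b + 1)*(b)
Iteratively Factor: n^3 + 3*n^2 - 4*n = (n - 1)*(n^2 + 4*n) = (n - 1)*(n + 4)*(n)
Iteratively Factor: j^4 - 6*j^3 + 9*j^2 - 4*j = (j)*(j^3 - 6*j^2 + 9*j - 4) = j*(j - 1)*(j^2 - 5*j + 4) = j*(j - 1)^2*(j - 4)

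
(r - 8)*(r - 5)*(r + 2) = r^3 - 11*r^2 + 14*r + 80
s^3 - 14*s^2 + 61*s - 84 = (s - 7)*(s - 4)*(s - 3)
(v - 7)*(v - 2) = v^2 - 9*v + 14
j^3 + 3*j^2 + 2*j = j*(j + 1)*(j + 2)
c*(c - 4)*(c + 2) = c^3 - 2*c^2 - 8*c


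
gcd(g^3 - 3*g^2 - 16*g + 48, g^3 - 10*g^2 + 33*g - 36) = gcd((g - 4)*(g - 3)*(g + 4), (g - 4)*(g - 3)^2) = g^2 - 7*g + 12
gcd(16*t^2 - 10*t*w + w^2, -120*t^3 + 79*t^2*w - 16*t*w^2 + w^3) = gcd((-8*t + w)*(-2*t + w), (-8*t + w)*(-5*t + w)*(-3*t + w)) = 8*t - w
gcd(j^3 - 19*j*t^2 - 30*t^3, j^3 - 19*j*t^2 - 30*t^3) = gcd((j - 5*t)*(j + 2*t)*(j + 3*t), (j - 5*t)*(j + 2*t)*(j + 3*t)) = -j^3 + 19*j*t^2 + 30*t^3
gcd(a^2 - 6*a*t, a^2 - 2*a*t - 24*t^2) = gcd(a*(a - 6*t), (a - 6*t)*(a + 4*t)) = -a + 6*t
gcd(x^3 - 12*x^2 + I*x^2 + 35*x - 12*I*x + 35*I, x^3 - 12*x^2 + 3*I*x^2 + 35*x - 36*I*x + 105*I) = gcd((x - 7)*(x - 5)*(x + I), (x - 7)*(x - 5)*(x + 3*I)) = x^2 - 12*x + 35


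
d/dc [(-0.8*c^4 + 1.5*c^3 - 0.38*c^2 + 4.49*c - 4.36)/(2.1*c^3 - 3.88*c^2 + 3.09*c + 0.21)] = (-1.68*c^6 + 6.208*c^5 - 12.438*c^4 - 10.26*c^3 + 44.66*c^2 - 33.9932*c + 14.4153)/(4.41*c^6 - 16.296*c^5 + 28.0324*c^4 - 23.0964*c^3 + 7.9185*c^2 + 1.2978*c + 0.0441)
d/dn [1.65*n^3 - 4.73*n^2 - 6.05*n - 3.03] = 4.95*n^2 - 9.46*n - 6.05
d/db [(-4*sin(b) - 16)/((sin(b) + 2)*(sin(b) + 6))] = 4*(sin(b)^2 + 8*sin(b) + 20)*cos(b)/((sin(b) + 2)^2*(sin(b) + 6)^2)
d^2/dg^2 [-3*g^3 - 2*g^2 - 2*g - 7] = -18*g - 4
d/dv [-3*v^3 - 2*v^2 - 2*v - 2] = -9*v^2 - 4*v - 2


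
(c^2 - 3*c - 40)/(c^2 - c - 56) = (c + 5)/(c + 7)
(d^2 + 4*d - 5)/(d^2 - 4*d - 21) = (-d^2 - 4*d + 5)/(-d^2 + 4*d + 21)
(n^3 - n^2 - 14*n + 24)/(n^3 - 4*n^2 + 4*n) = (n^2 + n - 12)/(n*(n - 2))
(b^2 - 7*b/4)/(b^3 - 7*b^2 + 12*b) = (b - 7/4)/(b^2 - 7*b + 12)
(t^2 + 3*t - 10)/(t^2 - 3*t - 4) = (-t^2 - 3*t + 10)/(-t^2 + 3*t + 4)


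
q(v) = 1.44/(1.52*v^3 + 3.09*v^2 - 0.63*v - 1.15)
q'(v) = 1.44*(-4.56*v^2 - 6.18*v + 0.63)/(1.52*v^3 + 3.09*v^2 - 0.63*v - 1.15)^2 = (-6.5664*v^2 - 8.8992*v + 0.9072)/(1.52*v^3 + 3.09*v^2 - 0.63*v - 1.15)^2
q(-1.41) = 0.89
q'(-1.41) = 0.15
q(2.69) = 0.03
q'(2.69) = -0.03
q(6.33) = 0.00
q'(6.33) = -0.00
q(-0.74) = 3.67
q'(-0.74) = 25.32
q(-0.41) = -3.02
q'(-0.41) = 15.17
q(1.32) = 0.21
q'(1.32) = -0.47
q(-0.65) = 9.76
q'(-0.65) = 179.83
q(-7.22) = -0.00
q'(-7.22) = -0.00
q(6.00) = 0.00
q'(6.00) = -0.00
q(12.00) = 0.00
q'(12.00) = -0.00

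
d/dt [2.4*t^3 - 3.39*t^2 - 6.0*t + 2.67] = 7.2*t^2 - 6.78*t - 6.0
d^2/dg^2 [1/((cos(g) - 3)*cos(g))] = (-(1 - cos(2*g))^2 - 45*cos(g)/4 - 11*cos(2*g)/2 + 9*cos(3*g)/4 + 33/2)/((cos(g) - 3)^3*cos(g)^3)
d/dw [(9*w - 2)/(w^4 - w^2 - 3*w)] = (-9*w*(-w^3 + w + 3) + (9*w - 2)*(-4*w^3 + 2*w + 3))/(w^2*(-w^3 + w + 3)^2)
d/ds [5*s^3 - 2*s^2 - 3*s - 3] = 15*s^2 - 4*s - 3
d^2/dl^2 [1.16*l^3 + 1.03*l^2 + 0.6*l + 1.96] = 6.96*l + 2.06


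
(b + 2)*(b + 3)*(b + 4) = b^3 + 9*b^2 + 26*b + 24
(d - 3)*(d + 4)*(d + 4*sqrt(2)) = d^3 + d^2 + 4*sqrt(2)*d^2 - 12*d + 4*sqrt(2)*d - 48*sqrt(2)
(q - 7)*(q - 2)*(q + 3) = q^3 - 6*q^2 - 13*q + 42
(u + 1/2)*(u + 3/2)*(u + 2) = u^3 + 4*u^2 + 19*u/4 + 3/2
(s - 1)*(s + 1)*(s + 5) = s^3 + 5*s^2 - s - 5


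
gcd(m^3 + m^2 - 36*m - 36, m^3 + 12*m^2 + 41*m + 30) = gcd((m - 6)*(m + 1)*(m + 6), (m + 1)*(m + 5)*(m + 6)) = m^2 + 7*m + 6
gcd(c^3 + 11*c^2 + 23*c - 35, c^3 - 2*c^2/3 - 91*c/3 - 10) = c + 5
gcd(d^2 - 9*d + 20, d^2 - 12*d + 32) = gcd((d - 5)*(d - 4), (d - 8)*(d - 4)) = d - 4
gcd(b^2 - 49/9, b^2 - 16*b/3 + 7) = b - 7/3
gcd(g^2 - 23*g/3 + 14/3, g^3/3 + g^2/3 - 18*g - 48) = 1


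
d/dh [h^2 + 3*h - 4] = 2*h + 3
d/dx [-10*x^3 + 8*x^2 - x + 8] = -30*x^2 + 16*x - 1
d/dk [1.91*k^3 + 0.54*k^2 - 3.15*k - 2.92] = 5.73*k^2 + 1.08*k - 3.15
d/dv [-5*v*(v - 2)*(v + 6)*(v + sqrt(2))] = -20*v^3 - 60*v^2 - 15*sqrt(2)*v^2 - 40*sqrt(2)*v + 120*v + 60*sqrt(2)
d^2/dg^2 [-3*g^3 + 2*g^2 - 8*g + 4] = 4 - 18*g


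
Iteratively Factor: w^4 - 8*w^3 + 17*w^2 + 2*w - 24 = (w - 2)*(w^3 - 6*w^2 + 5*w + 12) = (w - 2)*(w + 1)*(w^2 - 7*w + 12) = (w - 4)*(w - 2)*(w + 1)*(w - 3)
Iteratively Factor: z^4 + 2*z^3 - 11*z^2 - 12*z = (z + 1)*(z^3 + z^2 - 12*z) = (z - 3)*(z + 1)*(z^2 + 4*z) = z*(z - 3)*(z + 1)*(z + 4)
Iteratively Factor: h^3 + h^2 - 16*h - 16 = (h - 4)*(h^2 + 5*h + 4) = (h - 4)*(h + 4)*(h + 1)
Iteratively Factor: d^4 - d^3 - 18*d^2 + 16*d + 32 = (d - 4)*(d^3 + 3*d^2 - 6*d - 8) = (d - 4)*(d - 2)*(d^2 + 5*d + 4) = (d - 4)*(d - 2)*(d + 4)*(d + 1)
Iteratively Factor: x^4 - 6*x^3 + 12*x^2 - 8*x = (x - 2)*(x^3 - 4*x^2 + 4*x) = x*(x - 2)*(x^2 - 4*x + 4) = x*(x - 2)^2*(x - 2)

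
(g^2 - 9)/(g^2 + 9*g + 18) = (g - 3)/(g + 6)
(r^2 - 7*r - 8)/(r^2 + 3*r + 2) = (r - 8)/(r + 2)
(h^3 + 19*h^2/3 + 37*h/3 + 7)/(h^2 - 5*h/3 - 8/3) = (3*h^2 + 16*h + 21)/(3*h - 8)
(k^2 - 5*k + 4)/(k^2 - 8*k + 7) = (k - 4)/(k - 7)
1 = 1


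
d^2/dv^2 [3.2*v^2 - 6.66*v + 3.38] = 6.40000000000000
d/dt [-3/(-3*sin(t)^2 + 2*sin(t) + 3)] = 6*(1 - 3*sin(t))*cos(t)/(2*sin(t) + 3*cos(t)^2)^2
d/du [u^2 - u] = 2*u - 1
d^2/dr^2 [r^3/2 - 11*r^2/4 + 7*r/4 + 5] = 3*r - 11/2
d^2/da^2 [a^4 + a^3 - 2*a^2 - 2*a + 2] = 12*a^2 + 6*a - 4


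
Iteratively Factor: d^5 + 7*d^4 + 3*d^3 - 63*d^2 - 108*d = (d + 4)*(d^4 + 3*d^3 - 9*d^2 - 27*d) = d*(d + 4)*(d^3 + 3*d^2 - 9*d - 27) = d*(d - 3)*(d + 4)*(d^2 + 6*d + 9) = d*(d - 3)*(d + 3)*(d + 4)*(d + 3)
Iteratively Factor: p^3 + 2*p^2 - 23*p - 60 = (p - 5)*(p^2 + 7*p + 12) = (p - 5)*(p + 4)*(p + 3)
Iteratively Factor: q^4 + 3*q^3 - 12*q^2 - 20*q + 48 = (q - 2)*(q^3 + 5*q^2 - 2*q - 24) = (q - 2)^2*(q^2 + 7*q + 12) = (q - 2)^2*(q + 3)*(q + 4)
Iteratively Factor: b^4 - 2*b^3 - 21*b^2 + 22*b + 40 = (b + 1)*(b^3 - 3*b^2 - 18*b + 40) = (b - 5)*(b + 1)*(b^2 + 2*b - 8) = (b - 5)*(b + 1)*(b + 4)*(b - 2)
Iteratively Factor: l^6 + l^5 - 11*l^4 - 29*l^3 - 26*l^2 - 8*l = (l + 1)*(l^5 - 11*l^3 - 18*l^2 - 8*l) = (l + 1)*(l + 2)*(l^4 - 2*l^3 - 7*l^2 - 4*l) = (l - 4)*(l + 1)*(l + 2)*(l^3 + 2*l^2 + l) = l*(l - 4)*(l + 1)*(l + 2)*(l^2 + 2*l + 1) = l*(l - 4)*(l + 1)^2*(l + 2)*(l + 1)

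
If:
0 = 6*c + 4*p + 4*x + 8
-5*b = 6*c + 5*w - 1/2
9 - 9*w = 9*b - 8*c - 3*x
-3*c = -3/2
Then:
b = -w - 1/2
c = 1/2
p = 37/12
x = -35/6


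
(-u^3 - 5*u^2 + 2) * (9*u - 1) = -9*u^4 - 44*u^3 + 5*u^2 + 18*u - 2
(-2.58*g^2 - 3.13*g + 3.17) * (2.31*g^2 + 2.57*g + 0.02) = -5.9598*g^4 - 13.8609*g^3 - 0.772999999999998*g^2 + 8.0843*g + 0.0634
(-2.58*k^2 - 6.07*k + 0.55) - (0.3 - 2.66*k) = -2.58*k^2 - 3.41*k + 0.25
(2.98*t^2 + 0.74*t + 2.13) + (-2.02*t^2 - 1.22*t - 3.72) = 0.96*t^2 - 0.48*t - 1.59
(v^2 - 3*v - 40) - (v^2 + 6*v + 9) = -9*v - 49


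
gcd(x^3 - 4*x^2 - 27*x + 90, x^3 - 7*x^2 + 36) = x^2 - 9*x + 18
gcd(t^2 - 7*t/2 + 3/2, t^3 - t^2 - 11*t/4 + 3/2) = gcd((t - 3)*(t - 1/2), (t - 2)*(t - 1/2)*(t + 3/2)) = t - 1/2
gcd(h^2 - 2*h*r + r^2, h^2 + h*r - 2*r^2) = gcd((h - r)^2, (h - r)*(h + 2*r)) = -h + r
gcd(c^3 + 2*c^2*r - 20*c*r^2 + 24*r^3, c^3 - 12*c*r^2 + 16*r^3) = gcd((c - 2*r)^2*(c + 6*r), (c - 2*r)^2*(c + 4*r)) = c^2 - 4*c*r + 4*r^2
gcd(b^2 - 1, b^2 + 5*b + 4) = b + 1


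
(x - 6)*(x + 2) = x^2 - 4*x - 12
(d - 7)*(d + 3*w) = d^2 + 3*d*w - 7*d - 21*w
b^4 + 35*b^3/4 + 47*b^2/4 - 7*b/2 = b*(b - 1/4)*(b + 2)*(b + 7)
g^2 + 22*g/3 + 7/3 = (g + 1/3)*(g + 7)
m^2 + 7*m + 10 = (m + 2)*(m + 5)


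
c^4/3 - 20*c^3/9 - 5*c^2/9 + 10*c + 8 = (c/3 + 1/3)*(c - 6)*(c - 3)*(c + 4/3)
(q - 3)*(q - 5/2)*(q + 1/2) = q^3 - 5*q^2 + 19*q/4 + 15/4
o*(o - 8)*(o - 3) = o^3 - 11*o^2 + 24*o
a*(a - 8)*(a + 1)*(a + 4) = a^4 - 3*a^3 - 36*a^2 - 32*a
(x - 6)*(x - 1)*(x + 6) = x^3 - x^2 - 36*x + 36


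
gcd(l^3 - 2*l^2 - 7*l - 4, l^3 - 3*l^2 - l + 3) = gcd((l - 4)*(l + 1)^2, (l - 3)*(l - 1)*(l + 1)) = l + 1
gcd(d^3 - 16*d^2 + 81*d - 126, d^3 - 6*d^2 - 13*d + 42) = d - 7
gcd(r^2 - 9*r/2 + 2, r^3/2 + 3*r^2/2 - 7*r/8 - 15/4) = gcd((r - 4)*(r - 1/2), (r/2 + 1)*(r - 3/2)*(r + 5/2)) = 1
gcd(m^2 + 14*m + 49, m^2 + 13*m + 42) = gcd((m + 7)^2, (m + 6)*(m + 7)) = m + 7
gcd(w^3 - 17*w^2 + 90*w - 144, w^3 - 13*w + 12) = w - 3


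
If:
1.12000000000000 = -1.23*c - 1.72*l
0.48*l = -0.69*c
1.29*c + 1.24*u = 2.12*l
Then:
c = 0.90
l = -1.30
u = -3.15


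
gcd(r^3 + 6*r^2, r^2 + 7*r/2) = r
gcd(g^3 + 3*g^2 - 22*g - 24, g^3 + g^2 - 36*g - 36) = g^2 + 7*g + 6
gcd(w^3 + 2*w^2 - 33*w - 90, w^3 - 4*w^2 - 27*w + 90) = w^2 - w - 30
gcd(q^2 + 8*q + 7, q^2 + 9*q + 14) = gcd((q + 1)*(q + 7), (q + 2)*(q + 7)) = q + 7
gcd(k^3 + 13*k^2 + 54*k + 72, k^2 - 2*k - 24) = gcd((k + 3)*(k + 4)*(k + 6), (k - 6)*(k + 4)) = k + 4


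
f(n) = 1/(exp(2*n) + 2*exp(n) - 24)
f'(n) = (-2*exp(2*n) - 2*exp(n))/(exp(2*n) + 2*exp(n) - 24)^2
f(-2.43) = -0.04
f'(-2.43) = -0.00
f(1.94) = 0.03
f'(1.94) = -0.08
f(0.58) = -0.06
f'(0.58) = -0.03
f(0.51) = -0.06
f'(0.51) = -0.03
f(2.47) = 0.01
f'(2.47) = -0.02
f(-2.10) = -0.04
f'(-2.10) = -0.00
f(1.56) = 0.12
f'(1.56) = -0.82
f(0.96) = -0.08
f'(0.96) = -0.13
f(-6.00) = -0.04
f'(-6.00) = 0.00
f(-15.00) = -0.04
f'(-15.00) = 0.00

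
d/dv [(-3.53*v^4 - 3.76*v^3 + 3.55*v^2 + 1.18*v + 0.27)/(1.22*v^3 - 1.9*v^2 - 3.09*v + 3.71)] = (-4.3066*v^6 + 13.414*v^5 + 35.5361*v^4 - 32.0276*v^3 - 51.5645*v^2 + 27.367*v + 5.2121)/(1.4884*v^6 - 4.636*v^5 - 3.9296*v^4 + 20.7944*v^3 - 4.5499*v^2 - 22.9278*v + 13.7641)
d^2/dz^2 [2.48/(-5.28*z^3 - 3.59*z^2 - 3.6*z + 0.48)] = ((78.5664*z + 17.8064)*(5.28*z^3 + 3.59*z^2 + 3.6*z - 0.48) - 2.48*(15.84*z^2 + 7.18*z + 3.6)*(31.68*z^2 + 14.36*z + 7.2))/(5.28*z^3 + 3.59*z^2 + 3.6*z - 0.48)^3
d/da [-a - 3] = -1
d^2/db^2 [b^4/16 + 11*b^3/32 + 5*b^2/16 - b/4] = 3*b^2/4 + 33*b/16 + 5/8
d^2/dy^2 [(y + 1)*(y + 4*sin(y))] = -4*(y + 1)*sin(y) + 8*cos(y) + 2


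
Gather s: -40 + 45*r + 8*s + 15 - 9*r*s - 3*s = 45*r + s*(5 - 9*r) - 25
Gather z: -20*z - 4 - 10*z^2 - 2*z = -10*z^2 - 22*z - 4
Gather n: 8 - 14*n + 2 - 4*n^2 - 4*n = -4*n^2 - 18*n + 10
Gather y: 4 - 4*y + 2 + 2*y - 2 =4 - 2*y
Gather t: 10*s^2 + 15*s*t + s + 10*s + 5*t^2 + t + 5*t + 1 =10*s^2 + 11*s + 5*t^2 + t*(15*s + 6) + 1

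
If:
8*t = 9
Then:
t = 9/8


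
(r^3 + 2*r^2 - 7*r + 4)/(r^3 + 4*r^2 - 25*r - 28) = (r^3 + 2*r^2 - 7*r + 4)/(r^3 + 4*r^2 - 25*r - 28)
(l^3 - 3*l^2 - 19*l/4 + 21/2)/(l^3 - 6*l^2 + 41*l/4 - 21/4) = (l + 2)/(l - 1)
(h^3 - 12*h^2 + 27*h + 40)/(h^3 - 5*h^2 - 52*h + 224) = (h^2 - 4*h - 5)/(h^2 + 3*h - 28)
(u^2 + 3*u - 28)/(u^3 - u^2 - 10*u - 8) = (u + 7)/(u^2 + 3*u + 2)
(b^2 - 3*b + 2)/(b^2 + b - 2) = (b - 2)/(b + 2)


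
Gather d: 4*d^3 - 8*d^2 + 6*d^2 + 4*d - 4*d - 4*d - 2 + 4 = 4*d^3 - 2*d^2 - 4*d + 2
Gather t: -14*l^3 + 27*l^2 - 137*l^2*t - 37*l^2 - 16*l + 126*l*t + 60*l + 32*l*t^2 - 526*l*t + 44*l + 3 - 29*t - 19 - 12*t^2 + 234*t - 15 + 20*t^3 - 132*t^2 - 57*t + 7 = -14*l^3 - 10*l^2 + 88*l + 20*t^3 + t^2*(32*l - 144) + t*(-137*l^2 - 400*l + 148) - 24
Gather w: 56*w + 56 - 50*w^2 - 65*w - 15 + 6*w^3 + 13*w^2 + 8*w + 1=6*w^3 - 37*w^2 - w + 42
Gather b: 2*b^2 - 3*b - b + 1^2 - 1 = 2*b^2 - 4*b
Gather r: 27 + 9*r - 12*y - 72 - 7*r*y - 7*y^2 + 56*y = r*(9 - 7*y) - 7*y^2 + 44*y - 45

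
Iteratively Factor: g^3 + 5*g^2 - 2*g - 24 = (g + 4)*(g^2 + g - 6) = (g + 3)*(g + 4)*(g - 2)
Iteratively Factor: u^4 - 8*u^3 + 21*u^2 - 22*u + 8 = (u - 1)*(u^3 - 7*u^2 + 14*u - 8) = (u - 4)*(u - 1)*(u^2 - 3*u + 2) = (u - 4)*(u - 2)*(u - 1)*(u - 1)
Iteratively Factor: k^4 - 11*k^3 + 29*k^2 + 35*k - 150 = (k - 5)*(k^3 - 6*k^2 - k + 30) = (k - 5)*(k + 2)*(k^2 - 8*k + 15) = (k - 5)^2*(k + 2)*(k - 3)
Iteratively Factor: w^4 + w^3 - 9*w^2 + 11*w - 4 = (w - 1)*(w^3 + 2*w^2 - 7*w + 4) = (w - 1)*(w + 4)*(w^2 - 2*w + 1) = (w - 1)^2*(w + 4)*(w - 1)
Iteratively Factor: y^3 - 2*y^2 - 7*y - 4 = (y + 1)*(y^2 - 3*y - 4) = (y - 4)*(y + 1)*(y + 1)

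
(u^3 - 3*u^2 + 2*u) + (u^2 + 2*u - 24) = u^3 - 2*u^2 + 4*u - 24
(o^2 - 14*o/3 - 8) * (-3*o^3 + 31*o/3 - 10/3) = -3*o^5 + 14*o^4 + 103*o^3/3 - 464*o^2/9 - 604*o/9 + 80/3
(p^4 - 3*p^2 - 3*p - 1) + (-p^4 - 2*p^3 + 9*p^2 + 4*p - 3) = -2*p^3 + 6*p^2 + p - 4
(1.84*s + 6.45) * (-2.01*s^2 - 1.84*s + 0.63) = -3.6984*s^3 - 16.3501*s^2 - 10.7088*s + 4.0635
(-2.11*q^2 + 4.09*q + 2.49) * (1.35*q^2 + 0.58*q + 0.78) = -2.8485*q^4 + 4.2977*q^3 + 4.0879*q^2 + 4.6344*q + 1.9422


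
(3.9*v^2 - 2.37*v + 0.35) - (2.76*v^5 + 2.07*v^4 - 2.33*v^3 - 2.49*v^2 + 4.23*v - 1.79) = -2.76*v^5 - 2.07*v^4 + 2.33*v^3 + 6.39*v^2 - 6.6*v + 2.14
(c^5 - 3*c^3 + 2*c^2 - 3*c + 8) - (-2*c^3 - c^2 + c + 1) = c^5 - c^3 + 3*c^2 - 4*c + 7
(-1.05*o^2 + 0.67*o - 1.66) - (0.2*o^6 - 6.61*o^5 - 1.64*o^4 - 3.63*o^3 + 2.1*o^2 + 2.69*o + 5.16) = -0.2*o^6 + 6.61*o^5 + 1.64*o^4 + 3.63*o^3 - 3.15*o^2 - 2.02*o - 6.82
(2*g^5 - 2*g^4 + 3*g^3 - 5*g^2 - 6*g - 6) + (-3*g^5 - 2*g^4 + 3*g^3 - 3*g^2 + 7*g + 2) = -g^5 - 4*g^4 + 6*g^3 - 8*g^2 + g - 4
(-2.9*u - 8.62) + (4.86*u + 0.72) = 1.96*u - 7.9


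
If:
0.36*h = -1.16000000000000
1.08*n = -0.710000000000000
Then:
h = -3.22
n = -0.66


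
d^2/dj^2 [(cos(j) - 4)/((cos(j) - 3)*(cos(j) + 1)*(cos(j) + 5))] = (-134*(1 - cos(j)^2)^2 - 30*sin(j)^6 - 4*cos(j)^7 - 3*cos(j)^6 + 77*cos(j)^5 - 346*cos(j)^3 + 1509*cos(j)^2 - 159*cos(j) - 1938)/((cos(j) - 3)^3*(cos(j) + 1)^3*(cos(j) + 5)^3)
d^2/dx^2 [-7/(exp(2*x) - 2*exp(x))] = 14*(-4*(1 - exp(x))^2 + (exp(x) - 2)*(2*exp(x) - 1))*exp(-x)/(exp(x) - 2)^3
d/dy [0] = 0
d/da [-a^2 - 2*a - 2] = -2*a - 2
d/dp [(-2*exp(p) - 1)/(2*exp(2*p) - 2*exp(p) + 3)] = 4*(exp(2*p) + exp(p) - 2)*exp(p)/(4*exp(4*p) - 8*exp(3*p) + 16*exp(2*p) - 12*exp(p) + 9)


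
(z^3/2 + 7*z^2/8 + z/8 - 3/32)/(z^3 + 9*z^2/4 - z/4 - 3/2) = (16*z^3 + 28*z^2 + 4*z - 3)/(8*(4*z^3 + 9*z^2 - z - 6))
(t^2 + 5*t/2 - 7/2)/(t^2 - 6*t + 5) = (t + 7/2)/(t - 5)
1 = 1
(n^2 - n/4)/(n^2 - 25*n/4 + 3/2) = n/(n - 6)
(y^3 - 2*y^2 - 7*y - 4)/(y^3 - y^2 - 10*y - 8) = (y + 1)/(y + 2)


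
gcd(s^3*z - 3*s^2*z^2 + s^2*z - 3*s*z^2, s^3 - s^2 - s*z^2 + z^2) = 1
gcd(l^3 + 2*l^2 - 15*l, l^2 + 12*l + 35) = l + 5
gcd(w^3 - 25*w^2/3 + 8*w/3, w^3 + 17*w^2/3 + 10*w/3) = w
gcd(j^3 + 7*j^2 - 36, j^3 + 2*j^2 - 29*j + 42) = j - 2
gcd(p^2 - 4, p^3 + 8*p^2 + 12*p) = p + 2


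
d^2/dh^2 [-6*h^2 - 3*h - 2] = -12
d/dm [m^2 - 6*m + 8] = 2*m - 6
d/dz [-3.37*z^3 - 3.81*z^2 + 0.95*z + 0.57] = -10.11*z^2 - 7.62*z + 0.95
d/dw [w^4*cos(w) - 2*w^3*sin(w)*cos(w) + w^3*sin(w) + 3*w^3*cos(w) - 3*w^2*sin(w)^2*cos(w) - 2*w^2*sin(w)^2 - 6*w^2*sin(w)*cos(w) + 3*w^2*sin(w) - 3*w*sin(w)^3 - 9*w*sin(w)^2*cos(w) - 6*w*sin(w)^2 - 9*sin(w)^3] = -w^4*sin(w) + 4*w^3*sin(w)^2 - 3*w^3*sin(w) + 5*w^3*cos(w) - 2*w^3 + 9*w^2*sin(w)^3 + 12*w^2*sin(w)^2 - 10*w^2*sin(w)*cos(w) - 3*w^2*sin(w) + 12*w^2*cos(w) - 6*w^2 + 27*w*sin(w)^3 - 15*w*sin(w)^2*cos(w) - 4*w*sin(w)^2 - 24*w*sin(w)*cos(w) - 12*w*sin(w) - 3*sin(w)^3 - 36*sin(w)^2*cos(w) - 6*sin(w)^2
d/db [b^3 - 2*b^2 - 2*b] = 3*b^2 - 4*b - 2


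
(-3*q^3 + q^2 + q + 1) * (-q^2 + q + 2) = 3*q^5 - 4*q^4 - 6*q^3 + 2*q^2 + 3*q + 2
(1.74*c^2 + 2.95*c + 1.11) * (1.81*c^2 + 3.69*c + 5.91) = 3.1494*c^4 + 11.7601*c^3 + 23.178*c^2 + 21.5304*c + 6.5601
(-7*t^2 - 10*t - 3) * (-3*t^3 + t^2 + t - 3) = 21*t^5 + 23*t^4 - 8*t^3 + 8*t^2 + 27*t + 9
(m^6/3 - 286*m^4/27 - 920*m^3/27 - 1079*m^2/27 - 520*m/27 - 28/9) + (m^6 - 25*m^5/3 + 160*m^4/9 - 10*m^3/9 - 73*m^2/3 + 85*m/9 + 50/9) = 4*m^6/3 - 25*m^5/3 + 194*m^4/27 - 950*m^3/27 - 1736*m^2/27 - 265*m/27 + 22/9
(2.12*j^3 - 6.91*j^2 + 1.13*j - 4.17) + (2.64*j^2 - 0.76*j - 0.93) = 2.12*j^3 - 4.27*j^2 + 0.37*j - 5.1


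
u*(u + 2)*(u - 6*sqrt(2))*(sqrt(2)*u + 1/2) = sqrt(2)*u^4 - 23*u^3/2 + 2*sqrt(2)*u^3 - 23*u^2 - 3*sqrt(2)*u^2 - 6*sqrt(2)*u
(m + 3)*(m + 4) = m^2 + 7*m + 12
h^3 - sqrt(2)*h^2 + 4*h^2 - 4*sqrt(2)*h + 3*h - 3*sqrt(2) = (h + 1)*(h + 3)*(h - sqrt(2))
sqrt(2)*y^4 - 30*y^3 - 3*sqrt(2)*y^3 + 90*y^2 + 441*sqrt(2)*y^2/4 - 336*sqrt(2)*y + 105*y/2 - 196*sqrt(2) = (y - 7/2)*(y - 8*sqrt(2))*(y - 7*sqrt(2))*(sqrt(2)*y + sqrt(2)/2)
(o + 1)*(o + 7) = o^2 + 8*o + 7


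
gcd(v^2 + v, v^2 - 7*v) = v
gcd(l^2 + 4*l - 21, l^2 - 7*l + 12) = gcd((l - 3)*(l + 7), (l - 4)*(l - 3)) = l - 3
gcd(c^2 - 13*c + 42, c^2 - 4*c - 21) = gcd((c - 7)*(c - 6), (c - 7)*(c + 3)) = c - 7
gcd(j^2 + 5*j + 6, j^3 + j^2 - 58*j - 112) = j + 2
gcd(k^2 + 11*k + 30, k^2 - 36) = k + 6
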